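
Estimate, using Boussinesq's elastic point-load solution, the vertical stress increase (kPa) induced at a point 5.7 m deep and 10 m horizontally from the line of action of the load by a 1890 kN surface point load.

Boussinesq vertical stress below a point load on an elastic half-space:
Δσ_z = 3P/(2πz²) · [1 + (r/z)²]^(−5/2)
r/z = 10/5.7 = 1.7544; [1+(r/z)²]^(−5/2) = 0.029779.
Δσ_z = 3×1890/(2π×5.7²) × 0.029779 = 27.775 × 0.029779 = 0.8271 kPa

Δσ_z ≈ 0.827 kPa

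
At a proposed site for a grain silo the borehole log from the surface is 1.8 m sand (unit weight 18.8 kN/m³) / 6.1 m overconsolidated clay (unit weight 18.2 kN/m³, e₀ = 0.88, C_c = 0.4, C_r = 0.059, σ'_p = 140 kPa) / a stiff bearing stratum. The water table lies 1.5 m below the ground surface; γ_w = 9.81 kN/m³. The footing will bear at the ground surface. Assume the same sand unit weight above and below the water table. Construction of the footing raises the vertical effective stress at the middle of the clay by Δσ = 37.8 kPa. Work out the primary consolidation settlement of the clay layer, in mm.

S_c ≈ 42.6 mm

Mid-depth of clay below the ground surface: z = 1.8 + 6.1/2 = 4.85 m.
Total vertical stress at mid-clay: σ_v = 18.8×1.8 + 18.2×3.05 = 89.35 kPa.
Pore pressure: u = 9.81×(4.85 − 1.5) = 32.864 kPa.
Initial effective stress: σ'_0 = σ_v − u = 89.35 − 32.864 = 56.486 kPa.
Final effective stress: σ'_f = 56.486 + 37.8 = 94.286 kPa.
σ'_f = 94.286 ≤ σ'_p = 140 kPa, so the clay remains overconsolidated and only the recompression index applies:
S_c = C_r·H/(1+e₀)·log₁₀(σ'_f/σ'_0) = 0.059×6.1/1.88×log₁₀(94.286/56.486)
    = 0.19144 × 0.22251 = 0.0426 m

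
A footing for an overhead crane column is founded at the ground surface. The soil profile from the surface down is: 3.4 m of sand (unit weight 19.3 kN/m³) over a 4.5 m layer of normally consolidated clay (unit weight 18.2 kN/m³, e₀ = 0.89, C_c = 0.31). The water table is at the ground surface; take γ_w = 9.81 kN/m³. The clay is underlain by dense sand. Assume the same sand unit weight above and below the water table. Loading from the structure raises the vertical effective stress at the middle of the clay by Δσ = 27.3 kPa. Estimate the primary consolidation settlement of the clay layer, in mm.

Mid-depth of clay below the ground surface: z = 3.4 + 4.5/2 = 5.65 m.
Total vertical stress at mid-clay: σ_v = 19.3×3.4 + 18.2×2.25 = 106.57 kPa.
Pore pressure: u = 9.81×(5.65 − 0) = 55.427 kPa.
Initial effective stress: σ'_0 = σ_v − u = 106.57 − 55.427 = 51.143 kPa.
Final effective stress: σ'_f = σ'_0 + Δσ = 51.143 + 27.3 = 78.443 kPa.
Normally consolidated clay, so the full stress increment lies on the virgin compression line:
S_c = C_c·H/(1+e₀)·log₁₀(σ'_f/σ'_0) = 0.31×4.5/(1+0.89)×log₁₀(78.443/51.143)
    = 0.7381 × 0.18577 = 0.1371 m

S_c ≈ 137 mm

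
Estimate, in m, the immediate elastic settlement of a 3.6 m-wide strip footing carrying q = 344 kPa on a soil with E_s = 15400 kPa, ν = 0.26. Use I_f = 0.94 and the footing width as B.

S_e ≈ 0.0705 m

Immediate (elastic) settlement: S_e = q·B·(1−ν²)/E_s · I_f.
S_e = 344 × 3.6 × (1 − 0.26²) / 15400 × 0.94
    = 344 × 3.6 × 0.9324 / 15400 × 0.94
    = 0.07048 m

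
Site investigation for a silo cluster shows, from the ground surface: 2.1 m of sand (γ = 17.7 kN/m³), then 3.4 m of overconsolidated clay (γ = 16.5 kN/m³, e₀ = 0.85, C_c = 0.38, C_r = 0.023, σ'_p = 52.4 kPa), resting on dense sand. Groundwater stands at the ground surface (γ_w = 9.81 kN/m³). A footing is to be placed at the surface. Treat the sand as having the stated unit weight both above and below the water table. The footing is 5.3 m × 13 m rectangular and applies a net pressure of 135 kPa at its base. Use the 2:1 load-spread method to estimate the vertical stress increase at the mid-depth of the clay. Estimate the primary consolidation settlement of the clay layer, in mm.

S_c ≈ 171 mm

Mid-depth of clay below the ground surface: z = 2.1 + 3.4/2 = 3.8 m.
Total vertical stress at mid-clay: σ_v = 17.7×2.1 + 16.5×1.7 = 65.22 kPa.
Pore pressure: u = 9.81×(3.8 − 0) = 37.278 kPa.
Initial effective stress: σ'_0 = σ_v − u = 65.22 − 37.278 = 27.942 kPa.
Stress increase at mid-clay by the 2:1 spreading method:
Δσ = qBL/((B+z)(L+z)) = 135×5.3×13/((5.3+3.8)(13+3.8)) = 60.842 kPa
Final effective stress: σ'_f = 27.942 + 60.842 = 88.784 kPa.
σ'_f = 88.784 > σ'_p = 52.4 kPa, so the stress path crosses the preconsolidation pressure — recompression up to σ'_p, then virgin compression beyond:
S_c = H/(1+e₀)·[C_r·log₁₀(σ'_p/σ'_0) + C_c·log₁₀(σ'_f/σ'_p)]
    = 3.4/1.85 × [0.023×log₁₀(52.4/27.942) + 0.38×log₁₀(88.784/52.4)]
    = 1.8378 × [0.0062807 + 0.087021] = 0.1715 m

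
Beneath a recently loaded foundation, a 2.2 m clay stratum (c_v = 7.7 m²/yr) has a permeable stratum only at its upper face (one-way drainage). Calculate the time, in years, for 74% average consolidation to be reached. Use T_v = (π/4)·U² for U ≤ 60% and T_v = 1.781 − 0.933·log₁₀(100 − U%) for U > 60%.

t ≈ 0.29 years

Drainage path length: H_d = H = 2.2 m (single drainage).
U > 60%: T_v = 1.781 − 0.933·log₁₀(100 − 74) = 0.46083.
t = T_v·H_d²/c_v = 0.46083×2.2²/7.7 = 0.2897 years.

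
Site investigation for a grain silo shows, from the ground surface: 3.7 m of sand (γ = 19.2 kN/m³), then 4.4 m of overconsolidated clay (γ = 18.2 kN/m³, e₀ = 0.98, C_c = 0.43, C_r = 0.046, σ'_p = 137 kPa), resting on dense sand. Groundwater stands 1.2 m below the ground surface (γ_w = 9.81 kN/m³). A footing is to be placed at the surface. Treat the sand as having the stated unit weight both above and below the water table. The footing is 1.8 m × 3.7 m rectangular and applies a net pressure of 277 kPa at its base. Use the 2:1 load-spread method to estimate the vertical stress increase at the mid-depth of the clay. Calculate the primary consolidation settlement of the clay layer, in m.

S_c ≈ 0.0144 m

Mid-depth of clay below the ground surface: z = 3.7 + 4.4/2 = 5.9 m.
Total vertical stress at mid-clay: σ_v = 19.2×3.7 + 18.2×2.2 = 111.08 kPa.
Pore pressure: u = 9.81×(5.9 − 1.2) = 46.107 kPa.
Initial effective stress: σ'_0 = σ_v − u = 111.08 − 46.107 = 64.973 kPa.
Stress increase at mid-clay by the 2:1 spreading method:
Δσ = qBL/((B+z)(L+z)) = 277×1.8×3.7/((1.8+5.9)(3.7+5.9)) = 24.957 kPa
Final effective stress: σ'_f = 64.973 + 24.957 = 89.93 kPa.
σ'_f = 89.93 ≤ σ'_p = 137 kPa, so the clay remains overconsolidated and only the recompression index applies:
S_c = C_r·H/(1+e₀)·log₁₀(σ'_f/σ'_0) = 0.046×4.4/1.98×log₁₀(89.93/64.973)
    = 0.10222 × 0.14117 = 0.01443 m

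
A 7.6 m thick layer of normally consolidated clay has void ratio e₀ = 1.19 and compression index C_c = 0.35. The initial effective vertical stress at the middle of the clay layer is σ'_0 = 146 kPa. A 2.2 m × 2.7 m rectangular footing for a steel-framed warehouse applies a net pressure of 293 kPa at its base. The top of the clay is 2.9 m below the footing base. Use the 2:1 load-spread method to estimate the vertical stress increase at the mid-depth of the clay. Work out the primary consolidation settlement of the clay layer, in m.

S_c ≈ 0.0703 m

Mid-depth of clay below the footing base: z = 2.9 + 7.6/2 = 6.7 m.
Stress increase at mid-clay by the 2:1 spreading method:
Δσ = qBL/((B+z)(L+z)) = 293×2.2×2.7/((2.2+6.7)(2.7+6.7)) = 20.803 kPa
Final effective stress: σ'_f = σ'_0 + Δσ = 146 + 20.803 = 166.8 kPa.
Normally consolidated clay, so the full stress increment lies on the virgin compression line:
S_c = C_c·H/(1+e₀)·log₁₀(σ'_f/σ'_0) = 0.35×7.6/(1+1.19)×log₁₀(166.8/146)
    = 1.2146 × 0.057843 = 0.07026 m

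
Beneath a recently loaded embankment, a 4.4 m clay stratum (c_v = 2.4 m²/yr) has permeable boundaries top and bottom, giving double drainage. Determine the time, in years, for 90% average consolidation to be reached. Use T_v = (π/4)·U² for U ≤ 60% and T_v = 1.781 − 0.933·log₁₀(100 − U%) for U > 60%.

t ≈ 1.71 years

Drainage path length: H_d = H/2 = 2.2 m (double drainage).
U > 60%: T_v = 1.781 − 0.933·log₁₀(100 − 90) = 0.848.
t = T_v·H_d²/c_v = 0.848×2.2²/2.4 = 1.71 years.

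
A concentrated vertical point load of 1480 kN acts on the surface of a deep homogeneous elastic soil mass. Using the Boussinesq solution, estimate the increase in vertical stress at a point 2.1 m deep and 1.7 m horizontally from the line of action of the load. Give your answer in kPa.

Δσ_z ≈ 45.5 kPa

Boussinesq vertical stress below a point load on an elastic half-space:
Δσ_z = 3P/(2πz²) · [1 + (r/z)²]^(−5/2)
r/z = 1.7/2.1 = 0.80952; [1+(r/z)²]^(−5/2) = 0.28365.
Δσ_z = 3×1480/(2π×2.1²) × 0.28365 = 160.24 × 0.28365 = 45.45 kPa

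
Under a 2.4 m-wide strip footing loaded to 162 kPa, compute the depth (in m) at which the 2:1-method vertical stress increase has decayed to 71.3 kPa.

2:1 spreading — at depth z the loaded area has grown by z in each plan dimension:
qB/(B+z) = Δσ_z ⇒ z = qB/Δσ_z − B = 162×2.4/71.3 − 2.4 = 3.053 m

z ≈ 3.05 m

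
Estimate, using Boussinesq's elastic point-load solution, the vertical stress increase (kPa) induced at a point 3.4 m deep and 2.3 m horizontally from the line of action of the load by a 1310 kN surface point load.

Boussinesq vertical stress below a point load on an elastic half-space:
Δσ_z = 3P/(2πz²) · [1 + (r/z)²]^(−5/2)
r/z = 2.3/3.4 = 0.67647; [1+(r/z)²]^(−5/2) = 0.38985.
Δσ_z = 3×1310/(2π×3.4²) × 0.38985 = 54.107 × 0.38985 = 21.09 kPa

Δσ_z ≈ 21.1 kPa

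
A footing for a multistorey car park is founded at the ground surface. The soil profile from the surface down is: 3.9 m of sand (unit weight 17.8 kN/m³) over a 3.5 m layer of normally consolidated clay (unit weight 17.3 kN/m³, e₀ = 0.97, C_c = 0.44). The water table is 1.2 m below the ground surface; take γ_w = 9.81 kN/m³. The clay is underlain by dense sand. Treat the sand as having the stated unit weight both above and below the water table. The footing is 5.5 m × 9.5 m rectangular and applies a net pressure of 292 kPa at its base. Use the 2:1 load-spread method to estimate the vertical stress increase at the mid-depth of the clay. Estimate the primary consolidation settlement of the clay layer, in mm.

S_c ≈ 326 mm

Mid-depth of clay below the ground surface: z = 3.9 + 3.5/2 = 5.65 m.
Total vertical stress at mid-clay: σ_v = 17.8×3.9 + 17.3×1.75 = 99.695 kPa.
Pore pressure: u = 9.81×(5.65 − 1.2) = 43.655 kPa.
Initial effective stress: σ'_0 = σ_v − u = 99.695 − 43.655 = 56.04 kPa.
Stress increase at mid-clay by the 2:1 spreading method:
Δσ = qBL/((B+z)(L+z)) = 292×5.5×9.5/((5.5+5.65)(9.5+5.65)) = 90.32 kPa
Final effective stress: σ'_f = σ'_0 + Δσ = 56.04 + 90.32 = 146.36 kPa.
Normally consolidated clay, so the full stress increment lies on the virgin compression line:
S_c = C_c·H/(1+e₀)·log₁₀(σ'_f/σ'_0) = 0.44×3.5/(1+0.97)×log₁₀(146.36/56.04)
    = 0.78173 × 0.41692 = 0.3259 m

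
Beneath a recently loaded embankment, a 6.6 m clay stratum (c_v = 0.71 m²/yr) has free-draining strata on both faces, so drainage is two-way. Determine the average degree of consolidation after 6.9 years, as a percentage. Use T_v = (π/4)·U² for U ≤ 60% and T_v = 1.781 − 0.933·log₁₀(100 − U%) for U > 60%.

U ≈ 73.3 %

Drainage path length: H_d = H/2 = 3.3 m (double drainage).
T_v = c_v·t/H_d² = 0.71×6.9/3.3² = 0.44986.
T_v = 0.44986 corresponds to the U > 60% branch:
U = 1 − 10^((1.781 − T_v)/0.933)/100 = 0.7329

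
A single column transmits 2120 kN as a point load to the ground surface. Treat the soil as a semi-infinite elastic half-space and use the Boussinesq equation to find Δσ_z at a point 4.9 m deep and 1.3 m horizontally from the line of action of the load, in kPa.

Δσ_z ≈ 35.6 kPa

Boussinesq vertical stress below a point load on an elastic half-space:
Δσ_z = 3P/(2πz²) · [1 + (r/z)²]^(−5/2)
r/z = 1.3/4.9 = 0.26531; [1+(r/z)²]^(−5/2) = 0.84362.
Δσ_z = 3×2120/(2π×4.9²) × 0.84362 = 42.158 × 0.84362 = 35.57 kPa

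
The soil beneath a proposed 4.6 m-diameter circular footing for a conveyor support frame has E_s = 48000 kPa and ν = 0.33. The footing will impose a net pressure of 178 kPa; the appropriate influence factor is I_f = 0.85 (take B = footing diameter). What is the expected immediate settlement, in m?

Immediate (elastic) settlement: S_e = q·B·(1−ν²)/E_s · I_f.
S_e = 178 × 4.6 × (1 − 0.33²) / 48000 × 0.85
    = 178 × 4.6 × 0.8911 / 48000 × 0.85
    = 0.01292 m

S_e ≈ 0.0129 m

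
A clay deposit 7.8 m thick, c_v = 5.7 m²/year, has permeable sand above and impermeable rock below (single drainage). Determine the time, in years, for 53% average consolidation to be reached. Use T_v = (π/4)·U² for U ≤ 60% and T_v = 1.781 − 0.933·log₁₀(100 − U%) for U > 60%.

Drainage path length: H_d = H = 7.8 m (single drainage).
U ≤ 60%: T_v = (π/4)·U² = (π/4)×0.53² = 0.22062.
t = T_v·H_d²/c_v = 0.22062×7.8²/5.7 = 2.355 years.

t ≈ 2.35 years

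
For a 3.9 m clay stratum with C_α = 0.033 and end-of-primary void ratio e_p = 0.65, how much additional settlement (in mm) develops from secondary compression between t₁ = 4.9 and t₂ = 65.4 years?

S_s ≈ 87.8 mm

Secondary compression: S_s = C_α·H/(1+e_p)·log₁₀(t₂/t₁)
S_s = 0.033×3.9/(1+0.65)×log₁₀(65.4/4.9)
    = 0.078 × 1.125 = 0.08778 m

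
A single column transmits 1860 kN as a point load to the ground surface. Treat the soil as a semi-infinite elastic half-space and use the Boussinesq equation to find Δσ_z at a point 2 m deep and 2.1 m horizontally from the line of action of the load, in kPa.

Δσ_z ≈ 34.6 kPa

Boussinesq vertical stress below a point load on an elastic half-space:
Δσ_z = 3P/(2πz²) · [1 + (r/z)²]^(−5/2)
r/z = 2.1/2 = 1.05; [1+(r/z)²]^(−5/2) = 0.15601.
Δσ_z = 3×1860/(2π×2²) × 0.15601 = 222.02 × 0.15601 = 34.64 kPa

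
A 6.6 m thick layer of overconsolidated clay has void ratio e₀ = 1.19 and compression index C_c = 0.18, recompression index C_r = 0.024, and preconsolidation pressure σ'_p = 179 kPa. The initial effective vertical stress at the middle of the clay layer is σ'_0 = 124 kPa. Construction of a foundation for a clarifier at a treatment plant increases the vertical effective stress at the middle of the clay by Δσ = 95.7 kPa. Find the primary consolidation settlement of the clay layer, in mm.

S_c ≈ 59.8 mm

Final effective stress: σ'_f = 124 + 95.7 = 219.7 kPa.
σ'_f = 219.7 > σ'_p = 179 kPa, so the stress path crosses the preconsolidation pressure — recompression up to σ'_p, then virgin compression beyond:
S_c = H/(1+e₀)·[C_r·log₁₀(σ'_p/σ'_0) + C_c·log₁₀(σ'_f/σ'_p)]
    = 6.6/2.19 × [0.024×log₁₀(179/124) + 0.18×log₁₀(219.7/179)]
    = 3.0137 × [0.0038264 + 0.016016] = 0.0598 m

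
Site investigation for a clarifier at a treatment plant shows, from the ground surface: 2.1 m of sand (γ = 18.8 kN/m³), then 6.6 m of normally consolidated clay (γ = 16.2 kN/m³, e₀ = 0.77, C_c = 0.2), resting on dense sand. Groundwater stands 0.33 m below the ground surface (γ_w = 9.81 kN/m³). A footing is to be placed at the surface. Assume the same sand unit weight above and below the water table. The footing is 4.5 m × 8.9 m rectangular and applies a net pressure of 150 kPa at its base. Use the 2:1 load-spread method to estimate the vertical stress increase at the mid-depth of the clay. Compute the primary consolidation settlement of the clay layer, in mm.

Mid-depth of clay below the ground surface: z = 2.1 + 6.6/2 = 5.4 m.
Total vertical stress at mid-clay: σ_v = 18.8×2.1 + 16.2×3.3 = 92.94 kPa.
Pore pressure: u = 9.81×(5.4 − 0.33) = 49.737 kPa.
Initial effective stress: σ'_0 = σ_v − u = 92.94 − 49.737 = 43.203 kPa.
Stress increase at mid-clay by the 2:1 spreading method:
Δσ = qBL/((B+z)(L+z)) = 150×4.5×8.9/((4.5+5.4)(8.9+5.4)) = 42.435 kPa
Final effective stress: σ'_f = σ'_0 + Δσ = 43.203 + 42.435 = 85.638 kPa.
Normally consolidated clay, so the full stress increment lies on the virgin compression line:
S_c = C_c·H/(1+e₀)·log₁₀(σ'_f/σ'_0) = 0.2×6.6/(1+0.77)×log₁₀(85.638/43.203)
    = 0.74576 × 0.29715 = 0.2216 m

S_c ≈ 222 mm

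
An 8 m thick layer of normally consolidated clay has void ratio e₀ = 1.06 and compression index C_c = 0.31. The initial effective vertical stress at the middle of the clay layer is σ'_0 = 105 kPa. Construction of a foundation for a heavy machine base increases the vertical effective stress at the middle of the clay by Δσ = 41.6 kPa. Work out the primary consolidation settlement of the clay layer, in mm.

Final effective stress: σ'_f = σ'_0 + Δσ = 105 + 41.6 = 146.6 kPa.
Normally consolidated clay, so the full stress increment lies on the virgin compression line:
S_c = C_c·H/(1+e₀)·log₁₀(σ'_f/σ'_0) = 0.31×8/(1+1.06)×log₁₀(146.6/105)
    = 1.2039 × 0.14494 = 0.1745 m

S_c ≈ 174 mm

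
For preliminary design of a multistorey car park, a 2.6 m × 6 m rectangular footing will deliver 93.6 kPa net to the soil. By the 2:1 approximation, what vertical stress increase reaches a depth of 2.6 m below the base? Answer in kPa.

By the 2:1 method the load spreads at 1 horizontal : 2 vertical, so at depth z the loaded area has grown by z in each plan dimension:
Δσ = qBL/((B+z)(L+z)) = 93.6×2.6×6/((2.6+2.6)(6+2.6)) = 32.651 kPa

Δσ_z ≈ 32.7 kPa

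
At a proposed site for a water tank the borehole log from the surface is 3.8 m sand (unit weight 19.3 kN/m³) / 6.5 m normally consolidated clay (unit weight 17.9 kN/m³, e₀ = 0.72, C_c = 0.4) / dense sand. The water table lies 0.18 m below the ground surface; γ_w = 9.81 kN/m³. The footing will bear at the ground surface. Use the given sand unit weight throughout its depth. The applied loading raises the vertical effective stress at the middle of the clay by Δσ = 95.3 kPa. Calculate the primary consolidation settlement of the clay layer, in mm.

Mid-depth of clay below the ground surface: z = 3.8 + 6.5/2 = 7.05 m.
Total vertical stress at mid-clay: σ_v = 19.3×3.8 + 17.9×3.25 = 131.51 kPa.
Pore pressure: u = 9.81×(7.05 − 0.18) = 67.395 kPa.
Initial effective stress: σ'_0 = σ_v − u = 131.51 − 67.395 = 64.115 kPa.
Final effective stress: σ'_f = σ'_0 + Δσ = 64.115 + 95.3 = 159.41 kPa.
Normally consolidated clay, so the full stress increment lies on the virgin compression line:
S_c = C_c·H/(1+e₀)·log₁₀(σ'_f/σ'_0) = 0.4×6.5/(1+0.72)×log₁₀(159.41/64.115)
    = 1.5116 × 0.39556 = 0.5979 m

S_c ≈ 598 mm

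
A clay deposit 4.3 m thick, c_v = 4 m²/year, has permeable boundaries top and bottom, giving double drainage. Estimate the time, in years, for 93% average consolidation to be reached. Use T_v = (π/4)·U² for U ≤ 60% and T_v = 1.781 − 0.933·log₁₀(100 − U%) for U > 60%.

Drainage path length: H_d = H/2 = 2.15 m (double drainage).
U > 60%: T_v = 1.781 − 0.933·log₁₀(100 − 93) = 0.99252.
t = T_v·H_d²/c_v = 0.99252×2.15²/4 = 1.147 years.

t ≈ 1.15 years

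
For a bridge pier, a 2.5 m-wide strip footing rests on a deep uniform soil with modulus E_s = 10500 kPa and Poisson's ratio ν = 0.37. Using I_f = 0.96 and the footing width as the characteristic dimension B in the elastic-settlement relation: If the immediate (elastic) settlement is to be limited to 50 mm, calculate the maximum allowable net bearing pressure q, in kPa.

q ≈ 253 kPa

S_e = q·B·(1−ν²)/E_s · I_f  ⇒  q = S_e·E_s / (B·(1−ν²)·I_f).
q = 0.05 × 10500 / (2.5 × 0.8631 × 0.96) = 253.4 kPa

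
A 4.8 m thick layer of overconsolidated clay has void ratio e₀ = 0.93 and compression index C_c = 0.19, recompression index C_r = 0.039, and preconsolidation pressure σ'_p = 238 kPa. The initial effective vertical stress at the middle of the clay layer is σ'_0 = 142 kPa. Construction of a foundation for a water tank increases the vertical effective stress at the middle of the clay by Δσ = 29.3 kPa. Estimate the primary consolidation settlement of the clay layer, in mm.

Final effective stress: σ'_f = 142 + 29.3 = 171.3 kPa.
σ'_f = 171.3 ≤ σ'_p = 238 kPa, so the clay remains overconsolidated and only the recompression index applies:
S_c = C_r·H/(1+e₀)·log₁₀(σ'_f/σ'_0) = 0.039×4.8/1.93×log₁₀(171.3/142)
    = 0.096993 × 0.081469 = 0.007902 m

S_c ≈ 7.9 mm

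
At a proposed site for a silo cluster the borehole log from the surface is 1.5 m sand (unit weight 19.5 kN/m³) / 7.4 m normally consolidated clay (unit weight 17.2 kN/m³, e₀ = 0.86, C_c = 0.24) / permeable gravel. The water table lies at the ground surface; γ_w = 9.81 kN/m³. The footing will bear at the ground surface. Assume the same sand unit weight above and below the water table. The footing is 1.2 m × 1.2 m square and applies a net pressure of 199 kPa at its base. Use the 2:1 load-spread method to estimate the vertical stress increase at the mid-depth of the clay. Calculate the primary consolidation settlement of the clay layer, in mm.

S_c ≈ 64.1 mm

Mid-depth of clay below the ground surface: z = 1.5 + 7.4/2 = 5.2 m.
Total vertical stress at mid-clay: σ_v = 19.5×1.5 + 17.2×3.7 = 92.89 kPa.
Pore pressure: u = 9.81×(5.2 − 0) = 51.012 kPa.
Initial effective stress: σ'_0 = σ_v − u = 92.89 − 51.012 = 41.878 kPa.
Stress increase at mid-clay by the 2:1 spreading method:
Δσ = qBL/((B+z)(L+z)) = 199×1.2×1.2/((1.2+5.2)(1.2+5.2)) = 6.9961 kPa
Final effective stress: σ'_f = σ'_0 + Δσ = 41.878 + 6.9961 = 48.874 kPa.
Normally consolidated clay, so the full stress increment lies on the virgin compression line:
S_c = C_c·H/(1+e₀)·log₁₀(σ'_f/σ'_0) = 0.24×7.4/(1+0.86)×log₁₀(48.874/41.878)
    = 0.95484 × 0.067092 = 0.06406 m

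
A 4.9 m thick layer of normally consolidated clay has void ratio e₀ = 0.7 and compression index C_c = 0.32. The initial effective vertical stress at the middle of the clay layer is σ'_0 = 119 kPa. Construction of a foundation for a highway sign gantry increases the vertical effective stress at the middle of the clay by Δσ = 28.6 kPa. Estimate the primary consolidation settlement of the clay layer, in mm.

Final effective stress: σ'_f = σ'_0 + Δσ = 119 + 28.6 = 147.6 kPa.
Normally consolidated clay, so the full stress increment lies on the virgin compression line:
S_c = C_c·H/(1+e₀)·log₁₀(σ'_f/σ'_0) = 0.32×4.9/(1+0.7)×log₁₀(147.6/119)
    = 0.92235 × 0.093539 = 0.08628 m

S_c ≈ 86.3 mm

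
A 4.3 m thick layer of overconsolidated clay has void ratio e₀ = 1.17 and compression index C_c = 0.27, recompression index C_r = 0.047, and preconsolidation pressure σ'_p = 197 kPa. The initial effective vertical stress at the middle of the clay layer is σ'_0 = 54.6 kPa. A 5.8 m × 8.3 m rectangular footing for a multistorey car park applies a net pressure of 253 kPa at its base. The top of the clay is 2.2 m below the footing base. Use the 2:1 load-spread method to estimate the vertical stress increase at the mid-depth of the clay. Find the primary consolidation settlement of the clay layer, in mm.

Mid-depth of clay below the footing base: z = 2.2 + 4.3/2 = 4.35 m.
Stress increase at mid-clay by the 2:1 spreading method:
Δσ = qBL/((B+z)(L+z)) = 253×5.8×8.3/((5.8+4.35)(8.3+4.35)) = 94.857 kPa
Final effective stress: σ'_f = 54.6 + 94.857 = 149.46 kPa.
σ'_f = 149.46 ≤ σ'_p = 197 kPa, so the clay remains overconsolidated and only the recompression index applies:
S_c = C_r·H/(1+e₀)·log₁₀(σ'_f/σ'_0) = 0.047×4.3/2.17×log₁₀(149.46/54.6)
    = 0.093135 × 0.43733 = 0.04073 m

S_c ≈ 40.7 mm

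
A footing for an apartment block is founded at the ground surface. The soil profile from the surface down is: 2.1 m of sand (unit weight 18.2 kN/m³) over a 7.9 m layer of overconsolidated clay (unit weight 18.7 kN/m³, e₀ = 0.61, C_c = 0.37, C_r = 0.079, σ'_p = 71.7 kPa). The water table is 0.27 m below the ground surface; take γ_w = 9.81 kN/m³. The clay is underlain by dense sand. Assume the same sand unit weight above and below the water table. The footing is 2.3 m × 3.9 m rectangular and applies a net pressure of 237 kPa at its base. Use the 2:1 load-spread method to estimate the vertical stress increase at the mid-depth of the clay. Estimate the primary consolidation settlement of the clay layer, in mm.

S_c ≈ 139 mm

Mid-depth of clay below the ground surface: z = 2.1 + 7.9/2 = 6.05 m.
Total vertical stress at mid-clay: σ_v = 18.2×2.1 + 18.7×3.95 = 112.08 kPa.
Pore pressure: u = 9.81×(6.05 − 0.27) = 56.702 kPa.
Initial effective stress: σ'_0 = σ_v − u = 112.08 − 56.702 = 55.378 kPa.
Stress increase at mid-clay by the 2:1 spreading method:
Δσ = qBL/((B+z)(L+z)) = 237×2.3×3.9/((2.3+6.05)(3.9+6.05)) = 25.588 kPa
Final effective stress: σ'_f = 55.378 + 25.588 = 80.966 kPa.
σ'_f = 80.966 > σ'_p = 71.7 kPa, so the stress path crosses the preconsolidation pressure — recompression up to σ'_p, then virgin compression beyond:
S_c = H/(1+e₀)·[C_r·log₁₀(σ'_p/σ'_0) + C_c·log₁₀(σ'_f/σ'_p)]
    = 7.9/1.61 × [0.079×log₁₀(71.7/55.378) + 0.37×log₁₀(80.966/71.7)]
    = 4.9068 × [0.0088624 + 0.01953] = 0.1393 m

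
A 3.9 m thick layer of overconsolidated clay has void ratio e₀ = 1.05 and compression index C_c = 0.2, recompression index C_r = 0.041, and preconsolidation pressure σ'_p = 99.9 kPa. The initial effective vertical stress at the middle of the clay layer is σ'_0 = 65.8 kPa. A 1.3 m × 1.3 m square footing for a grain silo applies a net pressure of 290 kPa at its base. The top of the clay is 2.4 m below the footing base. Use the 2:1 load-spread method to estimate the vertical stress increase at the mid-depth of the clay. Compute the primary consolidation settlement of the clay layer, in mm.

Mid-depth of clay below the footing base: z = 2.4 + 3.9/2 = 4.35 m.
Stress increase at mid-clay by the 2:1 spreading method:
Δσ = qBL/((B+z)(L+z)) = 290×1.3×1.3/((1.3+4.35)(1.3+4.35)) = 15.353 kPa
Final effective stress: σ'_f = 65.8 + 15.353 = 81.153 kPa.
σ'_f = 81.153 ≤ σ'_p = 99.9 kPa, so the clay remains overconsolidated and only the recompression index applies:
S_c = C_r·H/(1+e₀)·log₁₀(σ'_f/σ'_0) = 0.041×3.9/2.05×log₁₀(81.153/65.8)
    = 0.077998 × 0.091079 = 0.007104 m

S_c ≈ 7.1 mm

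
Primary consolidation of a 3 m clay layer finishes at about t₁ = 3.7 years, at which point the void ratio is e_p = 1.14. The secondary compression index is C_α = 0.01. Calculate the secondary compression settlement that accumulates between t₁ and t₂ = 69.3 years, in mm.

Secondary compression: S_s = C_α·H/(1+e_p)·log₁₀(t₂/t₁)
S_s = 0.01×3/(1+1.14)×log₁₀(69.3/3.7)
    = 0.01402 × 1.273 = 0.01784 m

S_s ≈ 17.8 mm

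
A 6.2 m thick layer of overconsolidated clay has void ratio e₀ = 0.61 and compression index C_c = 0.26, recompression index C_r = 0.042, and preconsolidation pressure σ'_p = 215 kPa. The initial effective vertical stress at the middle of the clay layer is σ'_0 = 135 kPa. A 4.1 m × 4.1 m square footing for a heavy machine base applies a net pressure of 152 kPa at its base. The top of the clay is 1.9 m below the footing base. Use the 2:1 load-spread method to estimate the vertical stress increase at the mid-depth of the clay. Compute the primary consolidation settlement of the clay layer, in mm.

S_c ≈ 14.5 mm

Mid-depth of clay below the footing base: z = 1.9 + 6.2/2 = 5 m.
Stress increase at mid-clay by the 2:1 spreading method:
Δσ = qBL/((B+z)(L+z)) = 152×4.1×4.1/((4.1+5)(4.1+5)) = 30.855 kPa
Final effective stress: σ'_f = 135 + 30.855 = 165.85 kPa.
σ'_f = 165.85 ≤ σ'_p = 215 kPa, so the clay remains overconsolidated and only the recompression index applies:
S_c = C_r·H/(1+e₀)·log₁₀(σ'_f/σ'_0) = 0.042×6.2/1.61×log₁₀(165.85/135)
    = 0.16174 × 0.089382 = 0.01446 m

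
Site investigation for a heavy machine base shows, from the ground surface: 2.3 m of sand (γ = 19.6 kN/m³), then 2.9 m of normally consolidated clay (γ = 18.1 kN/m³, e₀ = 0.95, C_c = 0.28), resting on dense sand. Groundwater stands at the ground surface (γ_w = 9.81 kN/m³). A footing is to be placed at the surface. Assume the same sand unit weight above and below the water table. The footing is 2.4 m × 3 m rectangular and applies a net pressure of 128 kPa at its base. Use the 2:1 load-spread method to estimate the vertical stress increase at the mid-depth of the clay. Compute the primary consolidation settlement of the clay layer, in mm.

Mid-depth of clay below the ground surface: z = 2.3 + 2.9/2 = 3.75 m.
Total vertical stress at mid-clay: σ_v = 19.6×2.3 + 18.1×1.45 = 71.325 kPa.
Pore pressure: u = 9.81×(3.75 − 0) = 36.788 kPa.
Initial effective stress: σ'_0 = σ_v − u = 71.325 − 36.788 = 34.537 kPa.
Stress increase at mid-clay by the 2:1 spreading method:
Δσ = qBL/((B+z)(L+z)) = 128×2.4×3/((2.4+3.75)(3+3.75)) = 22.201 kPa
Final effective stress: σ'_f = σ'_0 + Δσ = 34.537 + 22.201 = 56.738 kPa.
Normally consolidated clay, so the full stress increment lies on the virgin compression line:
S_c = C_c·H/(1+e₀)·log₁₀(σ'_f/σ'_0) = 0.28×2.9/(1+0.95)×log₁₀(56.738/34.537)
    = 0.41641 × 0.21559 = 0.08977 m

S_c ≈ 89.8 mm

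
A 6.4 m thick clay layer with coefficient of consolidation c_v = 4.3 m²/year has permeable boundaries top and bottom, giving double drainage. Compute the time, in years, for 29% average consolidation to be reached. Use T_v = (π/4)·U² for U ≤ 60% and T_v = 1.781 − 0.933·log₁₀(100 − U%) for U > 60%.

Drainage path length: H_d = H/2 = 3.2 m (double drainage).
U ≤ 60%: T_v = (π/4)·U² = (π/4)×0.29² = 0.066052.
t = T_v·H_d²/c_v = 0.066052×3.2²/4.3 = 0.1573 years.

t ≈ 0.157 years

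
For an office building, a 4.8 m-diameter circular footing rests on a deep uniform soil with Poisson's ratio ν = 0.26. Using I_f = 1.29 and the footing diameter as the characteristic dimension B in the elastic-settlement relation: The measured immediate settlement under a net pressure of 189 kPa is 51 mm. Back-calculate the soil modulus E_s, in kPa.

E_s ≈ 21400 kPa

S_e = q·B·(1−ν²)/E_s · I_f  ⇒  E_s = q·B·(1−ν²)·I_f / S_e.
E_s = 189 × 4.8 × 0.9324 × 1.29 / 0.051 = 21400 kPa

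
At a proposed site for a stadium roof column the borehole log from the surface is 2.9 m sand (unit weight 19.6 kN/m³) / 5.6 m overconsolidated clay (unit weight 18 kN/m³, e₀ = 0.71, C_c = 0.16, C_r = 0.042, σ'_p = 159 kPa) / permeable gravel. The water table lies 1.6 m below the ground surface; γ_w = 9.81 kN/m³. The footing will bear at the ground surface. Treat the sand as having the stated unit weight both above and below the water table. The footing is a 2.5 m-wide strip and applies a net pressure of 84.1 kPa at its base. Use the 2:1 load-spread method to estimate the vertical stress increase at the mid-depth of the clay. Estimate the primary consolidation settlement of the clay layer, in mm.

S_c ≈ 19.4 mm

Mid-depth of clay below the ground surface: z = 2.9 + 5.6/2 = 5.7 m.
Total vertical stress at mid-clay: σ_v = 19.6×2.9 + 18×2.8 = 107.24 kPa.
Pore pressure: u = 9.81×(5.7 − 1.6) = 40.221 kPa.
Initial effective stress: σ'_0 = σ_v − u = 107.24 − 40.221 = 67.019 kPa.
Stress increase at mid-clay by the 2:1 spreading method:
Δσ = qB/(B+z) = 84.1×2.5/(2.5+5.7) = 25.64 kPa
Final effective stress: σ'_f = 67.019 + 25.64 = 92.659 kPa.
σ'_f = 92.659 ≤ σ'_p = 159 kPa, so the clay remains overconsolidated and only the recompression index applies:
S_c = C_r·H/(1+e₀)·log₁₀(σ'_f/σ'_0) = 0.042×5.6/1.71×log₁₀(92.659/67.019)
    = 0.13755 × 0.14069 = 0.01935 m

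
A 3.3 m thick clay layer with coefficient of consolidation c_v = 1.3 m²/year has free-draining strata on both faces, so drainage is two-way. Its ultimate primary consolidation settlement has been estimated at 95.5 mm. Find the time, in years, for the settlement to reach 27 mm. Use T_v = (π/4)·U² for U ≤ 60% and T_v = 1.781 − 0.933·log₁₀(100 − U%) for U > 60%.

t ≈ 0.131 years

Drainage path length: H_d = H/2 = 1.65 m (double drainage).
U = S(t)/S_ult = 27/95.5 = 0.2827.
U ≤ 60%: T_v = (π/4)·U² = (π/4)×0.28272² = 0.062778.
t = T_v·H_d²/c_v = 0.062778×1.65²/1.3 = 0.1315 years.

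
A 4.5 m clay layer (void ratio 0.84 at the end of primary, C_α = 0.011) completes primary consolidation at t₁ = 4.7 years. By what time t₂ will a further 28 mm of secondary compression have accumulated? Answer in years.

t₂ ≈ 51.6 years

S_s = C_α·H/(1+e_p)·log₁₀(t₂/t₁) ⇒ log₁₀(t₂/t₁) = S_s·(1+e_p)/(C_α·H).
log₁₀(t₂/t₁) = 0.028 × (1+0.84) / (0.011×4.5) = 1.041
t₂ = t₁ × 10^1.041 = 4.7 × 10.99 = 51.63 years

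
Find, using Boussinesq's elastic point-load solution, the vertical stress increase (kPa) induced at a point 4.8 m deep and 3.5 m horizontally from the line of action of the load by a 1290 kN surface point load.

Δσ_z ≈ 9.21 kPa

Boussinesq vertical stress below a point load on an elastic half-space:
Δσ_z = 3P/(2πz²) · [1 + (r/z)²]^(−5/2)
r/z = 3.5/4.8 = 0.72917; [1+(r/z)²]^(−5/2) = 0.34441.
Δσ_z = 3×1290/(2π×4.8²) × 0.34441 = 26.733 × 0.34441 = 9.207 kPa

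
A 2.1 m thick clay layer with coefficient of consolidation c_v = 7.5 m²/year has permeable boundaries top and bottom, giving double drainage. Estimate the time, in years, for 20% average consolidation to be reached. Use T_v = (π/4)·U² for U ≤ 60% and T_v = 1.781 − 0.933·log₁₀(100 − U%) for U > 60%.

t ≈ 0.00462 years

Drainage path length: H_d = H/2 = 1.05 m (double drainage).
U ≤ 60%: T_v = (π/4)·U² = (π/4)×0.2² = 0.031416.
t = T_v·H_d²/c_v = 0.031416×1.05²/7.5 = 0.004618 years.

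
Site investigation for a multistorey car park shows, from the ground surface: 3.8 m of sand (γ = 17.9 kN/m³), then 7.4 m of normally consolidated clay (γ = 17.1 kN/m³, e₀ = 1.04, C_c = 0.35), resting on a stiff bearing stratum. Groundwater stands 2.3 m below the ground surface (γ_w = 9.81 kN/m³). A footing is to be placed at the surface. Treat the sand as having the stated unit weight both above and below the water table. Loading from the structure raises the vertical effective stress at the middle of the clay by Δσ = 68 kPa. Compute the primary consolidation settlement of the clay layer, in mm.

S_c ≈ 338 mm

Mid-depth of clay below the ground surface: z = 3.8 + 7.4/2 = 7.5 m.
Total vertical stress at mid-clay: σ_v = 17.9×3.8 + 17.1×3.7 = 131.29 kPa.
Pore pressure: u = 9.81×(7.5 − 2.3) = 51.012 kPa.
Initial effective stress: σ'_0 = σ_v − u = 131.29 − 51.012 = 80.278 kPa.
Final effective stress: σ'_f = σ'_0 + Δσ = 80.278 + 68 = 148.28 kPa.
Normally consolidated clay, so the full stress increment lies on the virgin compression line:
S_c = C_c·H/(1+e₀)·log₁₀(σ'_f/σ'_0) = 0.35×7.4/(1+1.04)×log₁₀(148.28/80.278)
    = 1.2696 × 0.26649 = 0.3383 m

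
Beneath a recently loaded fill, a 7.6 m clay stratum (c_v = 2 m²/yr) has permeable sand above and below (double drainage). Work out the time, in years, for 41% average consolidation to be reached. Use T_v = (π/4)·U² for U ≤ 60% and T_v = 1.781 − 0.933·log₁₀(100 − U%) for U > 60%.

t ≈ 0.953 years

Drainage path length: H_d = H/2 = 3.8 m (double drainage).
U ≤ 60%: T_v = (π/4)·U² = (π/4)×0.41² = 0.13203.
t = T_v·H_d²/c_v = 0.13203×3.8²/2 = 0.9533 years.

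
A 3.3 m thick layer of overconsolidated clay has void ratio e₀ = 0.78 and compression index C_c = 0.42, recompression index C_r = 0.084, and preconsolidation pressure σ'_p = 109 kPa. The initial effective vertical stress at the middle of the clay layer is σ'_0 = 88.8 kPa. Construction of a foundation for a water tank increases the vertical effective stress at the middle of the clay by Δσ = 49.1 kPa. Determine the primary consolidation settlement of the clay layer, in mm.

S_c ≈ 93.4 mm

Final effective stress: σ'_f = 88.8 + 49.1 = 137.9 kPa.
σ'_f = 137.9 > σ'_p = 109 kPa, so the stress path crosses the preconsolidation pressure — recompression up to σ'_p, then virgin compression beyond:
S_c = H/(1+e₀)·[C_r·log₁₀(σ'_p/σ'_0) + C_c·log₁₀(σ'_f/σ'_p)]
    = 3.3/1.78 × [0.084×log₁₀(109/88.8) + 0.42×log₁₀(137.9/109)]
    = 1.8539 × [0.0074771 + 0.042898] = 0.09339 m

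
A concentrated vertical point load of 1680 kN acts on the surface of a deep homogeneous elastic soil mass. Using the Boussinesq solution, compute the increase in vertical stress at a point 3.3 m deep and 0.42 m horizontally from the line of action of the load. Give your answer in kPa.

Δσ_z ≈ 70.8 kPa

Boussinesq vertical stress below a point load on an elastic half-space:
Δσ_z = 3P/(2πz²) · [1 + (r/z)²]^(−5/2)
r/z = 0.42/3.3 = 0.12727; [1+(r/z)²]^(−5/2) = 0.96062.
Δσ_z = 3×1680/(2π×3.3²) × 0.96062 = 73.658 × 0.96062 = 70.76 kPa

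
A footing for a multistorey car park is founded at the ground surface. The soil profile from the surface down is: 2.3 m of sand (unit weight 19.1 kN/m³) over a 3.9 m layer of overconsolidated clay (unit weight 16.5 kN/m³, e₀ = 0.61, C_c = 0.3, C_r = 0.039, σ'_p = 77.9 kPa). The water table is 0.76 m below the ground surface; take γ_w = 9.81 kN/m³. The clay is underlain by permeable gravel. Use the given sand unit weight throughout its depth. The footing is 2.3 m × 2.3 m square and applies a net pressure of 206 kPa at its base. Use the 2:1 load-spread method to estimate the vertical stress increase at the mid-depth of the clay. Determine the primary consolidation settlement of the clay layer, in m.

Mid-depth of clay below the ground surface: z = 2.3 + 3.9/2 = 4.25 m.
Total vertical stress at mid-clay: σ_v = 19.1×2.3 + 16.5×1.95 = 76.105 kPa.
Pore pressure: u = 9.81×(4.25 − 0.76) = 34.237 kPa.
Initial effective stress: σ'_0 = σ_v − u = 76.105 − 34.237 = 41.868 kPa.
Stress increase at mid-clay by the 2:1 spreading method:
Δσ = qBL/((B+z)(L+z)) = 206×2.3×2.3/((2.3+4.25)(2.3+4.25)) = 25.4 kPa
Final effective stress: σ'_f = 41.868 + 25.4 = 67.268 kPa.
σ'_f = 67.268 ≤ σ'_p = 77.9 kPa, so the clay remains overconsolidated and only the recompression index applies:
S_c = C_r·H/(1+e₀)·log₁₀(σ'_f/σ'_0) = 0.039×3.9/1.61×log₁₀(67.268/41.868)
    = 0.094474 × 0.20593 = 0.01945 m

S_c ≈ 0.0195 m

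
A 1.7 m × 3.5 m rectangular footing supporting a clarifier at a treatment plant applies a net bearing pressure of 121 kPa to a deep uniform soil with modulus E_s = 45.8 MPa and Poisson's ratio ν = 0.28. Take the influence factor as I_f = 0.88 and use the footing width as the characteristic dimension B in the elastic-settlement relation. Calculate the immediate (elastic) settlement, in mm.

Immediate (elastic) settlement: S_e = q·B·(1−ν²)/E_s · I_f.
E_s = 45.8 MPa = 45800 kPa.
S_e = 121 × 1.7 × (1 − 0.28²) / 45800 × 0.88
    = 121 × 1.7 × 0.9216 / 45800 × 0.88
    = 0.003642 m = 3.642 mm

S_e ≈ 3.64 mm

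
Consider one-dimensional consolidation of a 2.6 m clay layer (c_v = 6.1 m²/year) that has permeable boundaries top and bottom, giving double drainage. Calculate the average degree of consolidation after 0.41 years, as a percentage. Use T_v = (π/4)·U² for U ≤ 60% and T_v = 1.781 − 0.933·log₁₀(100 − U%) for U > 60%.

Drainage path length: H_d = H/2 = 1.3 m (double drainage).
T_v = c_v·t/H_d² = 6.1×0.41/1.3² = 1.4799.
T_v = 1.4799 corresponds to the U > 60% branch:
U = 1 − 10^((1.781 − T_v)/0.933)/100 = 0.979

U ≈ 97.9 %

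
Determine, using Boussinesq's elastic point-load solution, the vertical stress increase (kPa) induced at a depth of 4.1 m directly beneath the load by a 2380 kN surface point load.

Boussinesq vertical stress below a point load on an elastic half-space:
Δσ_z = 3P/(2πz²) · [1 + (r/z)²]^(−5/2)
r/z = 0/4.1 = 0; [1+(r/z)²]^(−5/2) = 1.
Δσ_z = 3×2380/(2π×4.1²) × 1 = 67.601 × 1 = 67.6 kPa

Δσ_z ≈ 67.6 kPa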